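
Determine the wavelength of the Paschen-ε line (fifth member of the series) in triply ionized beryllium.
59.646445 nm

The lines of a series are numbered from the longest wavelength (smallest ΔE) outward; the fifth line is the transition from n = n_f + 5 to n_f.
The Paschen series has all transitions ending at n_f = 3.

For Be³⁺ (Z = 4), the fifth line (ε-line) is the jump from n = 8 to n = 3:
E_8 = -13.6057 × 4² / 8² = -3.40142500 eV
E_3 = -13.6057 × 4² / 3² = -24.18791111 eV
ΔE = E_8 - E_3 = 20.78648611 eV

λ = hc/E = 1239.84 eV·nm / 20.78648611 eV
λ = 59.646445 nm

This is the ε-line of the Paschen series in Be³⁺.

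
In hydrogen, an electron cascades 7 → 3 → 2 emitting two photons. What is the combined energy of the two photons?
3.123758 eV

The energy levels of hydrogen are E_n = -13.6057 / n² eV.

First transition (7 → 3):
ΔE₁ = |E_3 - E_7|
ΔE₁ = |-1.511744444444 - (-0.277667346939)| = 1.234077098 eV

Second transition (3 → 2):
ΔE₂ = |E_2 - E_3|
ΔE₂ = |-3.401425000000 - (-1.511744444444)| = 1.889680556 eV

Total energy released:
E_total = ΔE₁ + ΔE₂ = 1.234077098 + 1.889680556 = 3.123758 eV

Note: This equals the direct transition 7 → 2: 3.123758 eV ✓
Energy is conserved regardless of the path taken.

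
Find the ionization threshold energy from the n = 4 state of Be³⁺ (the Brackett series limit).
13.606 eV

The series limit corresponds to the transition from n = ∞ to n = 4.
This is the highest energy (shortest wavelength) transition in the Brackett series.

E_∞ = 0 eV
E_4 = -13.6057 × 4² / 4² = -13.606 eV

Energy at series limit:
ΔE = E_∞ - E_4 = 0 - (-13.606) = 13.606 eV

This energy equals the ionization energy from the n = 4 state of Be³⁺.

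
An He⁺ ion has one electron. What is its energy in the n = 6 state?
-1.51 eV

For hydrogen-like ions, the energy levels scale with Z²:
E_n = -13.6057 Z² / n² eV

For He⁺ (Z = 2) at n = 6:
E_6 = -13.6057 × 2² / 6²
E_6 = -13.6057 × 4 / 36
E_6 = -54.4228 / 36
E_6 = -1.51 eV

The energy is 4 times more negative than hydrogen at the same n due to the stronger nuclear charge.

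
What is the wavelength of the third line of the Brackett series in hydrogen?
2164.945 nm

The lines of a series are numbered from the longest wavelength (smallest ΔE) outward; the third line is the transition from n = n_f + 3 to n_f.
The Brackett series has all transitions ending at n_f = 4.

For H, the third line (γ-line) is the jump from n = 7 to n = 4:
E_7 = -13.6057 / 7² = -0.277667347 eV
E_4 = -13.6057 / 4² = -0.850356250 eV
ΔE = E_7 - E_4 = 0.572688903 eV

λ = hc/E = 1239.84 eV·nm / 0.572688903 eV
λ = 2164.945 nm

This is the γ-line of the Brackett series in H.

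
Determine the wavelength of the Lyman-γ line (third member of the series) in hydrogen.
97.20161 nm

The lines of a series are numbered from the longest wavelength (smallest ΔE) outward; the third line is the transition from n = n_f + 3 to n_f.
The Lyman series has all transitions ending at n_f = 1.

For H, the third line (γ-line) is the jump from n = 4 to n = 1:
E_4 = -13.6057 / 4² = -0.8503563 eV
E_1 = -13.6057 / 1² = -13.6057000 eV
ΔE = E_4 - E_1 = 12.7553437 eV

λ = hc/E = 1239.84 eV·nm / 12.7553437 eV
λ = 97.20161 nm

This is the γ-line of the Lyman series in H.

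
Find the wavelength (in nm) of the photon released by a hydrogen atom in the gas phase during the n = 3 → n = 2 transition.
656.11089 nm

First, find the transition energy using E_n = -13.6057 / n² eV:
E_3 = -13.6057 / 3² = -1.511744444 eV
E_2 = -13.6057 / 2² = -3.401425000 eV

Photon energy: |ΔE| = |E_2 - E_3| = 1.889680556 eV

Convert to wavelength using E = hc/λ with hc = 1239.84 eV·nm:
λ = hc/E = 1239.84 eV·nm / 1.889680556 eV
λ = 656.11089 nm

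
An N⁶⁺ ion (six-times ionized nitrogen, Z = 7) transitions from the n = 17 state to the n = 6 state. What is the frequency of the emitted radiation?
3.920e+15 Hz

First, find the transition energy:
E_17 = -13.6057 × 7² / 17² = -2.30685 eV
E_6 = -13.6057 × 7² / 6² = -18.51887 eV
|ΔE| = |E_6 - E_17| = 16.21202 eV

Convert to Joules: E = 16.21202 eV × (1.602177 × 10⁻¹⁹ J/eV) = 2.59745e-18 J

Using E = hf:
f = E/h = 2.59745e-18 J / (6.62607 × 10⁻³⁴ J·s)
f = 3.920e+15 Hz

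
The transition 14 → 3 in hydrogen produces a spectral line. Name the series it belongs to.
Paschen series

The spectral series in hydrogen are named based on the final (lower) energy level:
- Lyman series: n_final = 1 (ultraviolet)
- Balmer series: n_final = 2 (visible/near-UV)
- Paschen series: n_final = 3 (infrared)
- Brackett series: n_final = 4 (infrared)
- Pfund series: n_final = 5 (far infrared)

Since this transition ends at n = 3, it belongs to the Paschen series.

For reference, this 14 → 3 line has photon energy
ΔE = 13.6057 eV × (1/3² - 1/14²) = 1.44232761 eV,
corresponding to wavelength λ = hc/ΔE = 1239.84 eV·nm / 1.44232761 eV = 859.6105 nm in the infrared region.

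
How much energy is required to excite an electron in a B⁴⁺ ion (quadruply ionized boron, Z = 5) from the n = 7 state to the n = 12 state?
4.58 eV

The energy levels of a hydrogen-like atom are E_n = -13.6057 Z² eV / n².

Energy at n = 7: E_7 = -13.6057 × 5² / 7² = -6.94168 eV
Energy at n = 12: E_12 = -13.6057 × 5² / 12² = -2.36210 eV

The excitation energy is the difference:
ΔE = E_12 - E_7
ΔE = -2.36210 - (-6.94168)
ΔE = 4.58 eV

Since this is positive, energy must be absorbed (photon absorption).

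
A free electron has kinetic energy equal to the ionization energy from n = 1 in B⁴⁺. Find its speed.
1.09385e+07 m/s (or 3.65% of c)

The binding energy at n = 1 for B⁴⁺ is:
E_1 = -13.6057 × 5²/1² = -340.142500 eV
|E_1| = 340.142500 eV

Convert to Joules:
KE = 340.142500 eV × (1.602177 × 10⁻¹⁹ J/eV) = 5.4496849e-17 J

Using KE = ½mv²:
v = √(2·KE/m_e)
v = √(2 × 5.4496849e-17 J / 9.10938 × 10⁻³¹ kg)
v = 1.09385e+07 m/s

This is approximately 3.65% the speed of light.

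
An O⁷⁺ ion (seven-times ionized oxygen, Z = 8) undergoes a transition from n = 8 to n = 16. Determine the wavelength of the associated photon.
121.50 nm

First, find the transition energy using E_n = -13.6057 Z² / n² eV:
E_8 = -13.6057 × 8² / 8² = -13.60570 eV
E_16 = -13.6057 × 8² / 16² = -3.40143 eV

Photon energy: |ΔE| = |E_16 - E_8| = 10.20427 eV

Convert to wavelength using E = hc/λ with hc = 1239.84 eV·nm:
λ = hc/E = 1239.84 eV·nm / 10.20427 eV
λ = 121.50 nm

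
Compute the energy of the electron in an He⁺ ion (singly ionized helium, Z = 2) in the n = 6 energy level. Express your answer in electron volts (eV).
-1.5117 eV

The energy levels of a hydrogen-like atom are given by:
E_n = -13.6057 Z² / n² eV  (with Z = 2 for He⁺)

For n = 6:
E_6 = -13.6057 × 2² / 6²
E_6 = -13.6057 × 4 / 36
E_6 = -1.5117 eV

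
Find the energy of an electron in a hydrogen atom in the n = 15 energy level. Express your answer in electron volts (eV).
-0.06 eV

The energy levels of a hydrogen-like atom are given by:
E_n = -13.6057 eV / n²

For n = 15:
E_15 = -13.6057 eV / 15²
E_15 = -13.6057 eV / 225
E_15 = -0.06 eV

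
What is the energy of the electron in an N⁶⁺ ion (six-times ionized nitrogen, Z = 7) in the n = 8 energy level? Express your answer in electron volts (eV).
-10.42 eV

The energy levels of a hydrogen-like atom are given by:
E_n = -13.6057 Z² / n² eV  (with Z = 7 for N⁶⁺)

For n = 8:
E_8 = -13.6057 × 7² / 8²
E_8 = -13.6057 × 49 / 64
E_8 = -10.42 eV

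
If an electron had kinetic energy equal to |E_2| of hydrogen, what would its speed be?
1.09e+06 m/s (or 0.365% of c)

The binding energy at n = 2 for hydrogen is:
E_2 = -13.6057/2² = -3.40143 eV
|E_2| = 3.40143 eV

Convert to Joules:
KE = 3.40143 eV × (1.602177 × 10⁻¹⁹ J/eV) = 5.4497e-19 J

Using KE = ½mv²:
v = √(2·KE/m_e)
v = √(2 × 5.4497e-19 J / 9.10938 × 10⁻³¹ kg)
v = 1.09e+06 m/s

This is approximately 0.365% the speed of light.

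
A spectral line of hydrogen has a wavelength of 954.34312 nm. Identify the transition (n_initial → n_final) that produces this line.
n = 8 → n = 3

First, find the photon energy from the wavelength (hc = 1239.84 eV·nm):
E = hc/λ = 1239.84 eV·nm / 954.34312 nm = 1.2991554 eV

The energy levels of hydrogen satisfy E_n = -13.6057 / n² eV, so an emission n_i → n_f releases
ΔE = 13.6057 × (1/n_f² − 1/n_i²) eV.

Setting ΔE equal to the photon energy:
1/n_f² − 1/n_i² = 1.2991554 / 13.6057 = 0.095486112

Since 1/n_i² must be positive, we need 1/n_f² > 0.095486112, i.e. n_f ≤ 3. For each allowed n_f, solve n_i = (1/n_f² − 0.095486112)^(−1/2) and check whether it is a whole number:
  n_f = 1: 1/n_i² = 1.000000000 − 0.095486112 = 0.904513888 → n_i = 1.051  (not an integer) ✗
  n_f = 2: 1/n_i² = 0.250000000 − 0.095486112 = 0.154513888 → n_i = 2.544  (not an integer) ✗
  n_f = 3: 1/n_i² = 0.111111111 − 0.095486112 = 0.015624999 → n_i = 8.000  → integer, n_i = 8 ✓

Only n_f = 3 gives an integer upper level, n_i = 8.

The transition is from n = 8 to n = 3 (emission).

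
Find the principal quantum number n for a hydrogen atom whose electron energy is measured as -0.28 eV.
n = 7

The exact energy levels follow E_n = -13.6057 eV / n².

The measured value (-0.28 eV) is reported to only 2 significant figures, so we must test candidate n values and see which one matches to that precision.

Candidate energies:
  n = 5:  E = -13.6057/5² = -0.54423 eV
  n = 6:  E = -13.6057/6² = -0.37794 eV
  n = 7:  E = -13.6057/7² = -0.27767 eV  ← matches
  n = 8:  E = -13.6057/8² = -0.21259 eV
  n = 9:  E = -13.6057/9² = -0.16797 eV

Checking against the measurement of -0.28 eV (2 sig figs), only n = 7 agrees:
E_7 = -0.27767 eV, which rounds to -0.28 eV ✓

Therefore n = 7.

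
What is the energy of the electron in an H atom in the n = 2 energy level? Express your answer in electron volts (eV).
-3.40 eV

The energy levels of a hydrogen-like atom are given by:
E_n = -13.6057 eV / n²

For n = 2:
E_2 = -13.6057 eV / 2²
E_2 = -13.6057 eV / 4
E_2 = -3.40 eV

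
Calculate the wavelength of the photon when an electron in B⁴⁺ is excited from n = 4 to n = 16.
62.209 nm

First, find the transition energy using E_n = -13.6057 Z² / n² eV:
E_4 = -13.6057 × 5² / 4² = -21.25891 eV
E_16 = -13.6057 × 5² / 16² = -1.32868 eV

Photon energy: |ΔE| = |E_16 - E_4| = 19.93023 eV

Convert to wavelength using E = hc/λ with hc = 1239.84 eV·nm:
λ = hc/E = 1239.84 eV·nm / 19.93023 eV
λ = 62.209 nm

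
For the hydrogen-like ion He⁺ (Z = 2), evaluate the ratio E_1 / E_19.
361.0000

Using E_n = -13.6057 Z² / n² eV with Z = 2:

E_1 = -13.6057 × 2² / 1² = -54.4228 / 1 = -54.4228000000 eV
E_19 = -13.6057 × 2² / 19² = -54.4228 / 361 = -0.1507556787 eV

The ratio is:
E_1/E_19 = (-54.4228000000) / (-0.1507556787)
E_1/E_19 = (-54.4228/1) / (-54.4228/361)
E_1/E_19 = 361/1
E_1/E_19 = 361.0000
(Note: the Z² factors cancel in the ratio.)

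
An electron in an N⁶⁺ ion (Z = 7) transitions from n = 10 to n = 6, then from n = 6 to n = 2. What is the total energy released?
160.003032 eV

The energy levels of N⁶⁺ are E_n = -13.6057 × 7² / n² eV.

First transition (10 → 6):
ΔE₁ = |E_6 - E_10|
ΔE₁ = |-18.518869444444 - (-6.666793000000)| = 11.852076444 eV

Second transition (6 → 2):
ΔE₂ = |E_2 - E_6|
ΔE₂ = |-166.669825000000 - (-18.518869444444)| = 148.150955556 eV

Total energy released:
E_total = ΔE₁ + ΔE₂ = 11.852076444 + 148.150955556 = 160.003032 eV

Note: This equals the direct transition 10 → 2: 160.003032 eV ✓
Energy is conserved regardless of the path taken.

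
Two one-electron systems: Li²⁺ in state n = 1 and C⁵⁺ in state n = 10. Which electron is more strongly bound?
Li²⁺ at n = 1 (E = -122.4513 eV)

Using E_n = -13.6057 Z² / n² eV:

Li²⁺ (Z = 3) at n = 1:
E = -13.6057 × 3² / 1² = -13.6057 × 9 / 1 = -122.4513000 eV

C⁵⁺ (Z = 6) at n = 10:
E = -13.6057 × 6² / 10² = -13.6057 × 36 / 100 = -4.8980520 eV

Since -122.4513000 eV < -4.8980520 eV,
Li²⁺ at n = 1 is more tightly bound (requires more energy to ionize).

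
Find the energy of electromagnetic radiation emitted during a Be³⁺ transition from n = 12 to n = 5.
7.196 eV

The energy levels are E_n = -13.6057 Z² eV / n².

Energy at n = 12: E_12 = -13.6057 × 4² / 12² = -1.511744 eV
Energy at n = 5: E_5 = -13.6057 × 4² / 5² = -8.707648 eV

For emission (electron falling to lower state), the photon energy is:
E_photon = E_12 - E_5 = |-1.511744 - (-8.707648)|
E_photon = 7.196 eV

This energy is carried away by the emitted photon.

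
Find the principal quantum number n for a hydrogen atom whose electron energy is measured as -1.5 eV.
n = 3

The exact energy levels follow E_n = -13.6057 eV / n².

The measured value (-1.5 eV) is reported to only 2 significant figures, so we must test candidate n values and see which one matches to that precision.

Candidate energies:
  n = 1:  E = -13.6057/1² = -13.605700 eV
  n = 2:  E = -13.6057/2² = -3.401425 eV
  n = 3:  E = -13.6057/3² = -1.511744 eV  ← matches
  n = 4:  E = -13.6057/4² = -0.850356 eV
  n = 5:  E = -13.6057/5² = -0.544228 eV

Checking against the measurement of -1.5 eV (2 sig figs), only n = 3 agrees:
E_3 = -1.511744 eV, which rounds to -1.5 eV ✓

Therefore n = 3.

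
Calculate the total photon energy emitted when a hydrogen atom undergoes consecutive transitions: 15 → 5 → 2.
3.3410 eV

The energy levels of hydrogen are E_n = -13.6057 / n² eV.

First transition (15 → 5):
ΔE₁ = |E_5 - E_15|
ΔE₁ = |-0.5442280000 - (-0.0604697778)| = 0.4837582 eV

Second transition (5 → 2):
ΔE₂ = |E_2 - E_5|
ΔE₂ = |-3.4014250000 - (-0.5442280000)| = 2.8571970 eV

Total energy released:
E_total = ΔE₁ + ΔE₂ = 0.4837582 + 2.8571970 = 3.3410 eV

Note: This equals the direct transition 15 → 2: 3.3410 eV ✓
Energy is conserved regardless of the path taken.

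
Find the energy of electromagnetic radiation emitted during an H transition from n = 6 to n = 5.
0.166 eV

The energy levels are E_n = -13.6057 eV / n².

Energy at n = 6: E_6 = -13.6057 / 6² = -0.377936 eV
Energy at n = 5: E_5 = -13.6057 / 5² = -0.544228 eV

For emission (electron falling to lower state), the photon energy is:
E_photon = E_6 - E_5 = |-0.377936 - (-0.544228)|
E_photon = 0.166 eV

This energy is carried away by the emitted photon.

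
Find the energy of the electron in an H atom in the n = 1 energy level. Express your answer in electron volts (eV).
-13.606 eV

The energy levels of a hydrogen-like atom are given by:
E_n = -13.6057 eV / n²

For n = 1:
E_1 = -13.6057 eV / 1²
E_1 = -13.6057 eV / 1
E_1 = -13.606 eV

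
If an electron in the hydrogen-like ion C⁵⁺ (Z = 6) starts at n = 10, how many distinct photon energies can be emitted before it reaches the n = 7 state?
6

The electron can occupy levels n = 7, 8, ..., 10 during de-excitation — that is m = 10 - 7 + 1 = 4 distinct levels.

The number of distinct spectral lines equals the number of ways to choose 2 of these m levels (each pair gives one possible emission transition):

Number of lines = m(m-1)/2 = 4×3/2 = 6

These correspond to all possible transitions between the 4 levels:
10 → 9, 10 → 8, 10 → 7, 9 → 8, 9 → 7, 8 → 7

Each transition produces a photon with a unique energy (and thus wavelength). This count does not depend on Z.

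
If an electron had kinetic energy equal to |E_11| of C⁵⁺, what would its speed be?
1.193e+06 m/s (or 0.398038% of c)

The binding energy at n = 11 for C⁵⁺ is:
E_11 = -13.6057 × 6²/11² = -4.04797686 eV
|E_11| = 4.04797686 eV

Convert to Joules:
KE = 4.04797686 eV × (1.602177 × 10⁻¹⁹ J/eV) = 6.48558e-19 J

Using KE = ½mv²:
v = √(2·KE/m_e)
v = √(2 × 6.48558e-19 J / 9.10938 × 10⁻³¹ kg)
v = 1.193e+06 m/s

This is approximately 0.398038% the speed of light.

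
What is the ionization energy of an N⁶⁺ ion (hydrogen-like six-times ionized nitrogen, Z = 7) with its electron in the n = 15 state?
2.9630 eV

The ionization energy is the energy needed to remove the electron completely (n → ∞).

For a hydrogen-like ion with Z = 7, E_n = -13.6057 Z² / n² eV.

At n = 15: E_15 = -13.6057 × 7² / 15² = -2.9630191 eV
At n = ∞: E_∞ = 0 eV

Ionization energy = E_∞ - E_15 = 0 - (-2.9630191) = 2.9630191 eV
Ionization energy ≈ 2.9630 eV

This is also called the binding energy of the electron in state n = 15.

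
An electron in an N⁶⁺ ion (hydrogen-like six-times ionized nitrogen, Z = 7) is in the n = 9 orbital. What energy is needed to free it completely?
8.23 eV

The ionization energy is the energy needed to remove the electron completely (n → ∞).

For a hydrogen-like ion with Z = 7, E_n = -13.6057 Z² / n² eV.

At n = 9: E_9 = -13.6057 × 7² / 9² = -8.23061 eV
At n = ∞: E_∞ = 0 eV

Ionization energy = E_∞ - E_9 = 0 - (-8.23061) = 8.23061 eV
Ionization energy ≈ 8.23 eV

This is also called the binding energy of the electron in state n = 9.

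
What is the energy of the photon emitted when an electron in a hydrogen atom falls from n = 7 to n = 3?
1.2341 eV

The energy levels are E_n = -13.6057 eV / n².

Energy at n = 7: E_7 = -13.6057 / 7² = -0.2776673 eV
Energy at n = 3: E_3 = -13.6057 / 3² = -1.5117444 eV

For emission (electron falling to lower state), the photon energy is:
E_photon = E_7 - E_3 = |-0.2776673 - (-1.5117444)|
E_photon = 1.2341 eV

This energy is carried away by the emitted photon.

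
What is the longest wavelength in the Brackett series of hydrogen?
4050.06725 nm

The longest wavelength corresponds to the smallest energy transition in the series.
The Brackett series has all transitions ending at n_f = 4.

For H, the first line (α-line) is the jump from n = 5 to n = 4:
E_5 = -13.6057 / 5² = -0.54422800000 eV
E_4 = -13.6057 / 4² = -0.85035625000 eV
ΔE = E_5 - E_4 = 0.30612825000 eV

λ = hc/E = 1239.84 eV·nm / 0.30612825000 eV
λ = 4050.06725 nm

This is the α-line of the Brackett series in H.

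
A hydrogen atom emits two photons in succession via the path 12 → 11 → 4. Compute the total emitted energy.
0.755872 eV

The energy levels of hydrogen are E_n = -13.6057 / n² eV.

First transition (12 → 11):
ΔE₁ = |E_11 - E_12|
ΔE₁ = |-0.112443801653 - (-0.094484027778)| = 0.017959774 eV

Second transition (11 → 4):
ΔE₂ = |E_4 - E_11|
ΔE₂ = |-0.850356250000 - (-0.112443801653)| = 0.737912448 eV

Total energy released:
E_total = ΔE₁ + ΔE₂ = 0.017959774 + 0.737912448 = 0.755872 eV

Note: This equals the direct transition 12 → 4: 0.755872 eV ✓
Energy is conserved regardless of the path taken.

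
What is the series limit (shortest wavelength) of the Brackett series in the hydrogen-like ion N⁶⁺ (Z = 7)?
29.76 nm

The series limit corresponds to the transition from n = ∞ to n = 4.
This is the highest energy (shortest wavelength) transition in the Brackett series.

E_∞ = 0 eV
E_4 = -13.6057 × 7² / 4² = -41.6675 eV

Energy at series limit:
ΔE = E_∞ - E_4 = 0 - (-41.6675) = 41.6675 eV
λ = hc/E = 1239.84 eV·nm / 41.6675 eV = 29.76 nm

This energy equals the ionization energy from the n = 4 state of N⁶⁺.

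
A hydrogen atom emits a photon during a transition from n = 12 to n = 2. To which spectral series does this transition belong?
Balmer series

The spectral series in hydrogen are named based on the final (lower) energy level:
- Lyman series: n_final = 1 (ultraviolet)
- Balmer series: n_final = 2 (visible/near-UV)
- Paschen series: n_final = 3 (infrared)
- Brackett series: n_final = 4 (infrared)
- Pfund series: n_final = 5 (far infrared)

Since this transition ends at n = 2, it belongs to the Balmer series.

For reference, this 12 → 2 line has photon energy
ΔE = 13.6057 eV × (1/2² - 1/12²) = 3.3069409722 eV,
corresponding to wavelength λ = hc/ΔE = 1239.84 eV·nm / 3.3069409722 eV = 374.920511 nm in the visible/near-UV region.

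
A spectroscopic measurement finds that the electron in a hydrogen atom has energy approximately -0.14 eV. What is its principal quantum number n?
n = 10

The exact energy levels follow E_n = -13.6057 eV / n².

The measured value (-0.14 eV) is reported to only 2 significant figures, so we must test candidate n values and see which one matches to that precision.

Candidate energies:
  n = 8:  E = -13.6057/8² = -0.21259 eV
  n = 9:  E = -13.6057/9² = -0.16797 eV
  n = 10:  E = -13.6057/10² = -0.13606 eV  ← matches
  n = 11:  E = -13.6057/11² = -0.11244 eV
  n = 12:  E = -13.6057/12² = -0.09448 eV

Checking against the measurement of -0.14 eV (2 sig figs), only n = 10 agrees:
E_10 = -0.13606 eV, which rounds to -0.14 eV ✓

Therefore n = 10.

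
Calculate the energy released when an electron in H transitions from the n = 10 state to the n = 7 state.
0.14 eV

The energy levels are E_n = -13.6057 eV / n².

Energy at n = 10: E_10 = -13.6057 / 10² = -0.13606 eV
Energy at n = 7: E_7 = -13.6057 / 7² = -0.27767 eV

For emission (electron falling to lower state), the photon energy is:
E_photon = E_10 - E_7 = |-0.13606 - (-0.27767)|
E_photon = 0.14 eV

This energy is carried away by the emitted photon.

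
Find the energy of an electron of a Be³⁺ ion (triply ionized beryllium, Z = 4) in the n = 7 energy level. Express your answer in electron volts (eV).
-4.44268 eV

The energy levels of a hydrogen-like atom are given by:
E_n = -13.6057 Z² / n² eV  (with Z = 4 for Be³⁺)

For n = 7:
E_7 = -13.6057 × 4² / 7²
E_7 = -13.6057 × 16 / 49
E_7 = -4.44268 eV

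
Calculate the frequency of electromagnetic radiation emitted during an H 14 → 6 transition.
7.45996e+13 Hz

First, find the transition energy:
E_14 = -13.6057 / 14² = -0.069416837 eV
E_6 = -13.6057 / 6² = -0.377936111 eV
|ΔE| = |E_6 - E_14| = 0.308519274 eV

Convert to Joules: E = 0.308519274 eV × (1.602177 × 10⁻¹⁹ J/eV) = 4.9430248e-20 J

Using E = hf:
f = E/h = 4.9430248e-20 J / (6.62607 × 10⁻³⁴ J·s)
f = 7.45996e+13 Hz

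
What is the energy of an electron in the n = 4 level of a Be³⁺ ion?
-13.61 eV

For hydrogen-like ions, the energy levels scale with Z²:
E_n = -13.6057 Z² / n² eV

For Be³⁺ (Z = 4) at n = 4:
E_4 = -13.6057 × 4² / 4²
E_4 = -13.6057 × 16 / 16
E_4 = -217.6912 / 16
E_4 = -13.61 eV

The energy is 16 times more negative than hydrogen at the same n due to the stronger nuclear charge.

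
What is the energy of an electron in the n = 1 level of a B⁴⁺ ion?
-340.142500 eV

For hydrogen-like ions, the energy levels scale with Z²:
E_n = -13.6057 Z² / n² eV

For B⁴⁺ (Z = 5) at n = 1:
E_1 = -13.6057 × 5² / 1²
E_1 = -13.6057 × 25 / 1
E_1 = -340.1425 / 1
E_1 = -340.142500 eV

The energy is 25 times more negative than hydrogen at the same n due to the stronger nuclear charge.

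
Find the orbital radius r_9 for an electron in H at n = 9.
4.2863 nm (or 42.8633 Å)

The Bohr radius formula is:
r_n = n² a₀ / Z

where a₀ = 0.0529177 nm is the Bohr radius.

For H (Z = 1) at n = 9:
r_9 = 9² × 0.0529177 nm / 1
r_9 = 81 × 0.0529177 nm / 1
r_9 = 4.28633 nm / 1
r_9 = 4.2863 nm

The electron orbits at approximately 4.2863 nm from the nucleus.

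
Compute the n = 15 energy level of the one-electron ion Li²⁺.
-0.544228 eV

For hydrogen-like ions, the energy levels scale with Z²:
E_n = -13.6057 Z² / n² eV

For Li²⁺ (Z = 3) at n = 15:
E_15 = -13.6057 × 3² / 15²
E_15 = -13.6057 × 9 / 225
E_15 = -122.4513 / 225
E_15 = -0.544228 eV

The energy is 9 times more negative than hydrogen at the same n due to the stronger nuclear charge.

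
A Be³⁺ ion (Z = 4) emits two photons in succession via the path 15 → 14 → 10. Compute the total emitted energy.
1.2094 eV

The energy levels of Be³⁺ are E_n = -13.6057 × 4² / n² eV.

First transition (15 → 14):
ΔE₁ = |E_14 - E_15|
ΔE₁ = |-1.1106693878 - (-0.9675164444)| = 0.1431529 eV

Second transition (14 → 10):
ΔE₂ = |E_10 - E_14|
ΔE₂ = |-2.1769120000 - (-1.1106693878)| = 1.0662426 eV

Total energy released:
E_total = ΔE₁ + ΔE₂ = 0.1431529 + 1.0662426 = 1.2094 eV

Note: This equals the direct transition 15 → 10: 1.2094 eV ✓
Energy is conserved regardless of the path taken.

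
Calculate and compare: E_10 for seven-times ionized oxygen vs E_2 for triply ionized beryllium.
Be³⁺ at n = 2 (E = -54.42280 eV)

Using E_n = -13.6057 Z² / n² eV:

O⁷⁺ (Z = 8) at n = 10:
E = -13.6057 × 8² / 10² = -13.6057 × 64 / 100 = -8.70764800 eV

Be³⁺ (Z = 4) at n = 2:
E = -13.6057 × 4² / 2² = -13.6057 × 16 / 4 = -54.42280000 eV

Since -54.42280000 eV < -8.70764800 eV,
Be³⁺ at n = 2 is more tightly bound (requires more energy to ionize).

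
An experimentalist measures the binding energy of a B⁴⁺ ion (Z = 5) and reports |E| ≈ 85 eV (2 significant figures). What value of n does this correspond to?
n = 2

The exact energy levels follow E_n = -13.6057 Z² / n² eV with Z = 5.

The measured value (-85 eV) is reported to only 2 significant figures, so we must test candidate n values and see which one matches to that precision.

Candidate energies:
  n = 1:  E = -13.6057 × 5² / 1² = -340.14250 eV
  n = 2:  E = -13.6057 × 5² / 2² = -85.03563 eV  ← matches
  n = 3:  E = -13.6057 × 5² / 3² = -37.79361 eV
  n = 4:  E = -13.6057 × 5² / 4² = -21.25891 eV

Checking against the measurement of -85 eV (2 sig figs), only n = 2 agrees:
E_2 = -85.03563 eV, which rounds to -85 eV ✓

Therefore n = 2.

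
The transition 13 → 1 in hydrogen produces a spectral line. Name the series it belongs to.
Lyman series

The spectral series in hydrogen are named based on the final (lower) energy level:
- Lyman series: n_final = 1 (ultraviolet)
- Balmer series: n_final = 2 (visible/near-UV)
- Paschen series: n_final = 3 (infrared)
- Brackett series: n_final = 4 (infrared)
- Pfund series: n_final = 5 (far infrared)

Since this transition ends at n = 1, it belongs to the Lyman series.

For reference, this 13 → 1 line has photon energy
ΔE = 13.6057 eV × (1/1² - 1/13²) = 13.5251929 eV,
corresponding to wavelength λ = hc/ΔE = 1239.84 eV·nm / 13.5251929 eV = 91.66893 nm in the ultraviolet region.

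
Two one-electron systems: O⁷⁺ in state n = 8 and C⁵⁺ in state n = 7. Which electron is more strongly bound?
O⁷⁺ at n = 8 (E = -13.6057 eV)

Using E_n = -13.6057 Z² / n² eV:

O⁷⁺ (Z = 8) at n = 8:
E = -13.6057 × 8² / 8² = -13.6057 × 64 / 64 = -13.6057000 eV

C⁵⁺ (Z = 6) at n = 7:
E = -13.6057 × 6² / 7² = -13.6057 × 36 / 49 = -9.9960245 eV

Since -13.6057000 eV < -9.9960245 eV,
O⁷⁺ at n = 8 is more tightly bound (requires more energy to ionize).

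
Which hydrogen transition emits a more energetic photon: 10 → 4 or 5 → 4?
10 → 4

Calculate the energy for each transition:

Transition 10 → 4:
ΔE₁ = |E_4 - E_10| = |-13.6057/4² - (-13.6057/10²)|
ΔE₁ = |-0.85035625000 - (-0.13605700000)| = 0.71429925 eV

Transition 5 → 4:
ΔE₂ = |E_4 - E_5| = |-13.6057/4² - (-13.6057/5²)|
ΔE₂ = |-0.85035625000 - (-0.54422800000)| = 0.30612825 eV

Since 0.71429925 eV > 0.30612825 eV, the transition 10 → 4 emits the more energetic photon.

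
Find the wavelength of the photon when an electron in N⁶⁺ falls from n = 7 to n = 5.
94.923 nm

First, find the transition energy using E_n = -13.6057 Z² / n² eV:
E_7 = -13.6057 × 7² / 7² = -13.60570 eV
E_5 = -13.6057 × 7² / 5² = -26.66717 eV

Photon energy: |ΔE| = |E_5 - E_7| = 13.06147 eV

Convert to wavelength using E = hc/λ with hc = 1239.84 eV·nm:
λ = hc/E = 1239.84 eV·nm / 13.06147 eV
λ = 94.923 nm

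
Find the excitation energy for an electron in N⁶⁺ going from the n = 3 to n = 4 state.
32.41 eV

The energy levels of a hydrogen-like atom are E_n = -13.6057 Z² eV / n².

Energy at n = 3: E_3 = -13.6057 × 7² / 3² = -74.07548 eV
Energy at n = 4: E_4 = -13.6057 × 7² / 4² = -41.66746 eV

The excitation energy is the difference:
ΔE = E_4 - E_3
ΔE = -41.66746 - (-74.07548)
ΔE = 32.41 eV

Since this is positive, energy must be absorbed (photon absorption).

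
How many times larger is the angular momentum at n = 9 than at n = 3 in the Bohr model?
3.000000

In the Bohr model, L_n = nℏ, so the ratio is purely the ratio of quantum numbers:

L_9/L_3 = 9ℏ / 3ℏ = 9/3 = 3.000000

The angular momentum scales linearly with n.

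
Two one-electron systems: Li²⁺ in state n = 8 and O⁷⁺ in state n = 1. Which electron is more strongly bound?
O⁷⁺ at n = 1 (E = -870.764800 eV)

Using E_n = -13.6057 Z² / n² eV:

Li²⁺ (Z = 3) at n = 8:
E = -13.6057 × 3² / 8² = -13.6057 × 9 / 64 = -1.913301563 eV

O⁷⁺ (Z = 8) at n = 1:
E = -13.6057 × 8² / 1² = -13.6057 × 64 / 1 = -870.764800000 eV

Since -870.764800000 eV < -1.913301563 eV,
O⁷⁺ at n = 1 is more tightly bound (requires more energy to ionize).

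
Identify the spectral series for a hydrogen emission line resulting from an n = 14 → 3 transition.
Paschen series

The spectral series in hydrogen are named based on the final (lower) energy level:
- Lyman series: n_final = 1 (ultraviolet)
- Balmer series: n_final = 2 (visible/near-UV)
- Paschen series: n_final = 3 (infrared)
- Brackett series: n_final = 4 (infrared)
- Pfund series: n_final = 5 (far infrared)

Since this transition ends at n = 3, it belongs to the Paschen series.

For reference, this 14 → 3 line has photon energy
ΔE = 13.6057 eV × (1/3² - 1/14²) = 1.4423276 eV,
corresponding to wavelength λ = hc/ΔE = 1239.84 eV·nm / 1.4423276 eV = 859.611 nm in the infrared region.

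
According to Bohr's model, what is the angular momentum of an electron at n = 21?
2.21460e-33 J·s (or 21ℏ)

In the Bohr model, angular momentum is quantized:
L = nℏ

where ℏ = h/(2π) = 1.0545718e-34 J·s

For n = 21:
L = 21 × 1.0545718e-34 J·s
L = 2.21460e-33 J·s

This can also be written as L = 21ℏ.
The angular momentum is an integer multiple of the reduced Planck constant.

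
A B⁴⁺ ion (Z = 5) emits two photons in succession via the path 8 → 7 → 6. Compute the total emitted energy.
4.134 eV

The energy levels of B⁴⁺ are E_n = -13.6057 × 5² / n² eV.

First transition (8 → 7):
ΔE₁ = |E_7 - E_8|
ΔE₁ = |-6.941683673 - (-5.314726563)| = 1.626957 eV

Second transition (7 → 6):
ΔE₂ = |E_6 - E_7|
ΔE₂ = |-9.448402778 - (-6.941683673)| = 2.506719 eV

Total energy released:
E_total = ΔE₁ + ΔE₂ = 1.626957 + 2.506719 = 4.134 eV

Note: This equals the direct transition 8 → 6: 4.134 eV ✓
Energy is conserved regardless of the path taken.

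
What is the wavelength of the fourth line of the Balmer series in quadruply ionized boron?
16.402772 nm

The lines of a series are numbered from the longest wavelength (smallest ΔE) outward; the fourth line is the transition from n = n_f + 4 to n_f.
The Balmer series has all transitions ending at n_f = 2.

For B⁴⁺ (Z = 5), the fourth line (δ-line) is the jump from n = 6 to n = 2:
E_6 = -13.6057 × 5² / 6² = -9.44840278 eV
E_2 = -13.6057 × 5² / 2² = -85.03562500 eV
ΔE = E_6 - E_2 = 75.58722222 eV

λ = hc/E = 1239.84 eV·nm / 75.58722222 eV
λ = 16.402772 nm

This is the δ-line of the Balmer series in B⁴⁺.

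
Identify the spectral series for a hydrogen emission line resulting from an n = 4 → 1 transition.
Lyman series

The spectral series in hydrogen are named based on the final (lower) energy level:
- Lyman series: n_final = 1 (ultraviolet)
- Balmer series: n_final = 2 (visible/near-UV)
- Paschen series: n_final = 3 (infrared)
- Brackett series: n_final = 4 (infrared)
- Pfund series: n_final = 5 (far infrared)

Since this transition ends at n = 1, it belongs to the Lyman series.

For reference, this 4 → 1 line has photon energy
ΔE = 13.6057 eV × (1/1² - 1/4²) = 12.75534375 eV,
corresponding to wavelength λ = hc/ΔE = 1239.84 eV·nm / 12.75534375 eV = 97.201614 nm in the ultraviolet region.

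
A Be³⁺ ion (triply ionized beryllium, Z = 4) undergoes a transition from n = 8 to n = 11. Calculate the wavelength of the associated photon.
773.7760 nm

First, find the transition energy using E_n = -13.6057 Z² / n² eV:
E_8 = -13.6057 × 4² / 8² = -3.40142500 eV
E_11 = -13.6057 × 4² / 11² = -1.79910083 eV

Photon energy: |ΔE| = |E_11 - E_8| = 1.60232417 eV

Convert to wavelength using E = hc/λ with hc = 1239.84 eV·nm:
λ = hc/E = 1239.84 eV·nm / 1.60232417 eV
λ = 773.7760 nm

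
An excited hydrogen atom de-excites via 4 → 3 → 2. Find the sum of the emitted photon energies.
2.551069 eV

The energy levels of hydrogen are E_n = -13.6057 / n² eV.

First transition (4 → 3):
ΔE₁ = |E_3 - E_4|
ΔE₁ = |-1.511744444444 - (-0.850356250000)| = 0.661388194 eV

Second transition (3 → 2):
ΔE₂ = |E_2 - E_3|
ΔE₂ = |-3.401425000000 - (-1.511744444444)| = 1.889680556 eV

Total energy released:
E_total = ΔE₁ + ΔE₂ = 0.661388194 + 1.889680556 = 2.551069 eV

Note: This equals the direct transition 4 → 2: 2.551069 eV ✓
Energy is conserved regardless of the path taken.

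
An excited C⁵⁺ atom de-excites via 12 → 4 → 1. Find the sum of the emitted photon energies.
486.40378 eV

The energy levels of C⁵⁺ are E_n = -13.6057 × 6² / n² eV.

First transition (12 → 4):
ΔE₁ = |E_4 - E_12|
ΔE₁ = |-30.61282500000 - (-3.40142500000)| = 27.21140000 eV

Second transition (4 → 1):
ΔE₂ = |E_1 - E_4|
ΔE₂ = |-489.80520000000 - (-30.61282500000)| = 459.19237500 eV

Total energy released:
E_total = ΔE₁ + ΔE₂ = 27.21140000 + 459.19237500 = 486.40378 eV

Note: This equals the direct transition 12 → 1: 486.40378 eV ✓
Energy is conserved regardless of the path taken.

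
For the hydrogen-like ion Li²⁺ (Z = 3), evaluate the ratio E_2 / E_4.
4.0000

Using E_n = -13.6057 Z² / n² eV with Z = 3:

E_2 = -13.6057 × 3² / 2² = -122.4513 / 4 = -30.6128250000 eV
E_4 = -13.6057 × 3² / 4² = -122.4513 / 16 = -7.6532062500 eV

The ratio is:
E_2/E_4 = (-30.6128250000) / (-7.6532062500)
E_2/E_4 = (-122.4513/4) / (-122.4513/16)
E_2/E_4 = 16/4
E_2/E_4 = 4.0000
(Note: the Z² factors cancel in the ratio.)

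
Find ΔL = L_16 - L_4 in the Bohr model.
1.265e-33 J·s (or 12ℏ)

In the Bohr model, L_n = nℏ where ℏ = 1.05457e-34 J·s.

L_16 = 16ℏ = 1.68731e-33 J·s
L_4 = 4ℏ = 4.21828e-34 J·s

ΔL = L_16 - L_4 = (16 - 4)ℏ = 12ℏ
ΔL = 12 × 1.05457e-34 J·s = 1.265e-33 J·s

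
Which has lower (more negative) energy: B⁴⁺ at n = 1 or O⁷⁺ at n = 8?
B⁴⁺ at n = 1 (E = -340.142500 eV)

Using E_n = -13.6057 Z² / n² eV:

B⁴⁺ (Z = 5) at n = 1:
E = -13.6057 × 5² / 1² = -13.6057 × 25 / 1 = -340.142500000 eV

O⁷⁺ (Z = 8) at n = 8:
E = -13.6057 × 8² / 8² = -13.6057 × 64 / 64 = -13.605700000 eV

Since -340.142500000 eV < -13.605700000 eV,
B⁴⁺ at n = 1 is more tightly bound (requires more energy to ionize).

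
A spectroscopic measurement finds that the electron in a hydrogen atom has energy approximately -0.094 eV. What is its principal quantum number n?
n = 12

The exact energy levels follow E_n = -13.6057 eV / n².

The measured value (-0.094 eV) is reported to only 2 significant figures, so we must test candidate n values and see which one matches to that precision.

Candidate energies:
  n = 10:  E = -13.6057/10² = -0.13606 eV
  n = 11:  E = -13.6057/11² = -0.11244 eV
  n = 12:  E = -13.6057/12² = -0.09448 eV  ← matches
  n = 13:  E = -13.6057/13² = -0.08051 eV
  n = 14:  E = -13.6057/14² = -0.06942 eV

Checking against the measurement of -0.094 eV (2 sig figs), only n = 12 agrees:
E_12 = -0.09448 eV, which rounds to -0.094 eV ✓

Therefore n = 12.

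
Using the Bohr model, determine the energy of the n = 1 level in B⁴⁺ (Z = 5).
-340.142500 eV

For hydrogen-like ions, the energy levels scale with Z²:
E_n = -13.6057 Z² / n² eV

For B⁴⁺ (Z = 5) at n = 1:
E_1 = -13.6057 × 5² / 1²
E_1 = -13.6057 × 25 / 1
E_1 = -340.1425 / 1
E_1 = -340.142500 eV

The energy is 25 times more negative than hydrogen at the same n due to the stronger nuclear charge.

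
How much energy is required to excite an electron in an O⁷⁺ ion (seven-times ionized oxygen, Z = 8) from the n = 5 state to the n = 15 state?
30.96 eV

The energy levels of a hydrogen-like atom are E_n = -13.6057 Z² eV / n².

Energy at n = 5: E_5 = -13.6057 × 8² / 5² = -34.83059 eV
Energy at n = 15: E_15 = -13.6057 × 8² / 15² = -3.87007 eV

The excitation energy is the difference:
ΔE = E_15 - E_5
ΔE = -3.87007 - (-34.83059)
ΔE = 30.96 eV

Since this is positive, energy must be absorbed (photon absorption).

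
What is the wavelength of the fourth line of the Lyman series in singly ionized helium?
23.730863 nm

The lines of a series are numbered from the longest wavelength (smallest ΔE) outward; the fourth line is the transition from n = n_f + 4 to n_f.
The Lyman series has all transitions ending at n_f = 1.

For He⁺ (Z = 2), the fourth line (δ-line) is the jump from n = 5 to n = 1:
E_5 = -13.6057 × 2² / 5² = -2.17691200 eV
E_1 = -13.6057 × 2² / 1² = -54.42280000 eV
ΔE = E_5 - E_1 = 52.24588800 eV

λ = hc/E = 1239.84 eV·nm / 52.24588800 eV
λ = 23.730863 nm

This is the δ-line of the Lyman series in He⁺.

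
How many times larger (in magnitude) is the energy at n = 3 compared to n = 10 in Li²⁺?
11.11

Using E_n = -13.6057 Z² / n² eV with Z = 3:

E_3 = -13.6057 × 3² / 3² = -122.4513 / 9 = -13.60570000 eV
E_10 = -13.6057 × 3² / 10² = -122.4513 / 100 = -1.22451300 eV

The ratio is:
E_3/E_10 = (-13.60570000) / (-1.22451300)
E_3/E_10 = (-122.4513/9) / (-122.4513/100)
E_3/E_10 = 100/9
E_3/E_10 = 11.11
(Note: the Z² factors cancel in the ratio.)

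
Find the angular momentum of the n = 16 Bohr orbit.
1.687e-33 J·s (or 16ℏ)

In the Bohr model, angular momentum is quantized:
L = nℏ

where ℏ = h/(2π) = 1.05457e-34 J·s

For n = 16:
L = 16 × 1.05457e-34 J·s
L = 1.687e-33 J·s

This can also be written as L = 16ℏ.
The angular momentum is an integer multiple of the reduced Planck constant.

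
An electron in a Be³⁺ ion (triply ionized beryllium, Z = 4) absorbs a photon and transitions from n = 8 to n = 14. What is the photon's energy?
2.291 eV

The energy levels of a hydrogen-like atom are E_n = -13.6057 Z² eV / n².

Energy at n = 8: E_8 = -13.6057 × 4² / 8² = -3.401425 eV
Energy at n = 14: E_14 = -13.6057 × 4² / 14² = -1.110669 eV

The excitation energy is the difference:
ΔE = E_14 - E_8
ΔE = -1.110669 - (-3.401425)
ΔE = 2.291 eV

Since this is positive, energy must be absorbed (photon absorption).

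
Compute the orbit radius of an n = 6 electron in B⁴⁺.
0.3810 nm (or 3.8101 Å)

The Bohr radius formula is:
r_n = n² a₀ / Z

where a₀ = 0.0529177 nm is the Bohr radius.

For B⁴⁺ (Z = 5) at n = 6:
r_6 = 6² × 0.0529177 nm / 5
r_6 = 36 × 0.0529177 nm / 5
r_6 = 1.90504 nm / 5
r_6 = 0.3810 nm

The electron orbits at approximately 0.3810 nm from the nucleus.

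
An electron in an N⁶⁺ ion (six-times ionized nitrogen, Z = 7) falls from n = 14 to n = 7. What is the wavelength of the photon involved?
121.502018 nm

First, find the transition energy using E_n = -13.6057 Z² / n² eV:
E_14 = -13.6057 × 7² / 14² = -3.401425000 eV
E_7 = -13.6057 × 7² / 7² = -13.605700000 eV

Photon energy: |ΔE| = |E_7 - E_14| = 10.204275000 eV

Convert to wavelength using E = hc/λ with hc = 1239.84 eV·nm:
λ = hc/E = 1239.84 eV·nm / 10.204275000 eV
λ = 121.502018 nm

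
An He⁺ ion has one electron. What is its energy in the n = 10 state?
-0.54423 eV

For hydrogen-like ions, the energy levels scale with Z²:
E_n = -13.6057 Z² / n² eV

For He⁺ (Z = 2) at n = 10:
E_10 = -13.6057 × 2² / 10²
E_10 = -13.6057 × 4 / 100
E_10 = -54.4228 / 100
E_10 = -0.54423 eV

The energy is 4 times more negative than hydrogen at the same n due to the stronger nuclear charge.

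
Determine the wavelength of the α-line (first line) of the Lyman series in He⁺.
30.3755 nm

The longest wavelength corresponds to the smallest energy transition in the series.
The Lyman series has all transitions ending at n_f = 1.

For He⁺ (Z = 2), the first line (α-line) is the jump from n = 2 to n = 1:
E_2 = -13.6057 × 2² / 2² = -13.605700 eV
E_1 = -13.6057 × 2² / 1² = -54.422800 eV
ΔE = E_2 - E_1 = 40.817100 eV

λ = hc/E = 1239.84 eV·nm / 40.817100 eV
λ = 30.3755 nm

This is the α-line of the Lyman series in He⁺.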